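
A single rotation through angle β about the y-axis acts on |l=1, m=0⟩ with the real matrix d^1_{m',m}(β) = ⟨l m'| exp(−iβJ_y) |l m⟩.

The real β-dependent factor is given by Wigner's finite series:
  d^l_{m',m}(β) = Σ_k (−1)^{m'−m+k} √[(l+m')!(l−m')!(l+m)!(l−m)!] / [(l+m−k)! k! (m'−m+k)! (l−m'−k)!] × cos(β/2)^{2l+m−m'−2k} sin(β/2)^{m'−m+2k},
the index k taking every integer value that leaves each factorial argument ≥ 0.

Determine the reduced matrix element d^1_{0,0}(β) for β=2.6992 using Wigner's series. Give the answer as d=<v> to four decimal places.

d=-0.9037

d^1_{0,0}(β=2.6992) via Wigner's sum:
Half-angle: c=0.219397, s=0.975636. N=√(1·1·1·1)=1.000000
k: max(0,(0)−(0))=0 … min(1+(0),1−(0))=1
  k=0: (−1)^0·1.0000/(1)·0.2194^2·0.9756^0 = +0.048135
  k=1: (−1)^1·1.0000/(1)·0.2194^0·0.9756^2 = -0.951865
d^1_{0,0}(2.6992) = +0.048135 -0.951865 = -0.903730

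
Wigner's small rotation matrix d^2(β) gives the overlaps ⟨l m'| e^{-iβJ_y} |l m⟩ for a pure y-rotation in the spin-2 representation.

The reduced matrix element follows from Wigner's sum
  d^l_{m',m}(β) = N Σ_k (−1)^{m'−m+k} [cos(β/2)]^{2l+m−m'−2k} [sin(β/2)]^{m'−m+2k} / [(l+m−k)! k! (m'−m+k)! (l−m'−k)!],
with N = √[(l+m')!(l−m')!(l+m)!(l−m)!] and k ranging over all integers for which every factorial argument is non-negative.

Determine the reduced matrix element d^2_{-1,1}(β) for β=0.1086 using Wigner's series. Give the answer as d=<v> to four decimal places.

d=0.0088

d^2_{-1,1}(β=0.1086) via Wigner's sum:
Half-angle: c=0.998526, s=0.054273. N=√(1·6·6·1)=6.000000
Admissible k: 2..3 (factorial args all ≥0)
  k=2: (−1)^0·6.0000/(2)·0.9985^2·0.0543^2 = +0.008811
  k=3: (−1)^1·6.0000/(6)·0.9985^0·0.0543^4 = -0.000009
d^2_{-1,1}(0.1086) = +0.008811 -0.000009 = +0.008802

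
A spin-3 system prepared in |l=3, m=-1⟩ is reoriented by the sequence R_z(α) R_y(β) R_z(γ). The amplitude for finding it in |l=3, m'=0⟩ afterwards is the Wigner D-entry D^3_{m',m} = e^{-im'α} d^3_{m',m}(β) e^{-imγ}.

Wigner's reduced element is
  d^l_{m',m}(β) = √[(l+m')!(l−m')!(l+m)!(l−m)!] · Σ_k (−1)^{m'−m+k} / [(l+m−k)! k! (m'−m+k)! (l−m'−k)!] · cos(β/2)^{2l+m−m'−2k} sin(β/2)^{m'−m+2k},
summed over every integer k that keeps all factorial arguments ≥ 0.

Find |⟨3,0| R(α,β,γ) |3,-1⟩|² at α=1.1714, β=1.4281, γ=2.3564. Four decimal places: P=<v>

P=0.1484

First d^3_{0,-1}(β=1.4281), then the phase factors e^{-i(0)α} and e^{-i(-1)γ}:
c=cos(1.4281/2)=0.755716, s=sin(1.4281/2)=0.654900; N=√[6·6·2·24]=41.569219
k∈{0,1,2} keeps every argument non-negative
  k=0: (−1)^1·41.5692/(12)·0.7557^5·0.6549^1 = -0.559188
  k=1: (−1)^2·41.5692/(4)·0.7557^3·0.6549^3 = +1.259830
  k=2: (−1)^3·41.5692/(12)·0.7557^1·0.6549^5 = -0.315372
d^3_{0,-1}(1.4281) = -0.559188 +1.259830 -0.315372 = +0.385270
|D^3_{0,-1}|² = |d^3_{0,-1}(β)|² = (+0.385270)² = 0.148433 (the z-rotation phases have unit modulus)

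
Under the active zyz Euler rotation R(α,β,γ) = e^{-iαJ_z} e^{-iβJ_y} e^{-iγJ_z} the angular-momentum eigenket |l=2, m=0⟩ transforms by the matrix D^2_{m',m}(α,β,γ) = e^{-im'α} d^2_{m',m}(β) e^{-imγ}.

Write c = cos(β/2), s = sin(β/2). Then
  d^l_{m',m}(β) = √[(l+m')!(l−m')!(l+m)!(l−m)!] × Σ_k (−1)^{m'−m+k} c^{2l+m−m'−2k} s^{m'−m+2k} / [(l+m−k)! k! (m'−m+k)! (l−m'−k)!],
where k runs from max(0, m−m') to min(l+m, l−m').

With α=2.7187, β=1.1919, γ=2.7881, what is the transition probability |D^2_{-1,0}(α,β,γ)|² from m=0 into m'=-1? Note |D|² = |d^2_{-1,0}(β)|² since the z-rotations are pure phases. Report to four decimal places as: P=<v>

First d^2_{-1,0}(β=1.1919), then the phase factors e^{-i(-1)α} and e^{-i(0)γ}:
c=cos(1.1919/2)=0.827616, s=sin(1.1919/2)=0.561295; N=√[1·6·2·2]=4.898979
k: max(0,(0)−(-1))=1 … min(2+(0),2−(-1))=2
  k=1: (−1)^0·4.8990/(2)·0.8276^3·0.5613^1 = +0.779387
  k=2: (−1)^1·4.8990/(2)·0.8276^1·0.5613^3 = -0.358491
d^2_{-1,0}(1.1919) = +0.779387 -0.358491 = +0.420896
|D^2_{-1,0}|² = |d^2_{-1,0}(β)|² = (+0.420896)² = 0.177153 (the z-rotation phases have unit modulus)

P=0.1772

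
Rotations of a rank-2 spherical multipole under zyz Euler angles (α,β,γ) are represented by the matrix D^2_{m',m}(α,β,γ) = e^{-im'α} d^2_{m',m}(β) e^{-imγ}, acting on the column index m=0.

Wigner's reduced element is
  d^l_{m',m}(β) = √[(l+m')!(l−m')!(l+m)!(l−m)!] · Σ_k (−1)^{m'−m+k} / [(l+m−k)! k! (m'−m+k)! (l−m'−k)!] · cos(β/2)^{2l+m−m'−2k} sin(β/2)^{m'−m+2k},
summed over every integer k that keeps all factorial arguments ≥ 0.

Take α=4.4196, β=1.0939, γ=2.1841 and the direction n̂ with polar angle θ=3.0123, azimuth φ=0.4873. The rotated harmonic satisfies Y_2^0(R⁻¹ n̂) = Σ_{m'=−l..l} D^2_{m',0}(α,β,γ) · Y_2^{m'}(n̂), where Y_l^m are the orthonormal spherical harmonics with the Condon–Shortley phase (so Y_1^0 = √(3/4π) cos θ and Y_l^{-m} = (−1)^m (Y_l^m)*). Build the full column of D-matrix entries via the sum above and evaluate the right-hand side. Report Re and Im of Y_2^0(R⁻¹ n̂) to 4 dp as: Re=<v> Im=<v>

Re=-0.0438 Im=0.0000

Need the full column D^2_{m',0} for m'=−2..2 at α=4.4196, β=1.0939, γ=2.1841.
cos(β/2)=0.854115, sin(β/2)=0.520085
d^2_{-2,0}: single k=2 term ⇒ +0.483344;  D = -0.402815+0.267135i
d^2_{-1,0}: k∈[1..2] ⇒ +0.793777 -0.294316 = +0.499461;  D = -0.144156-0.478205i
d^2_{0,0}: k∈[0..2] ⇒ +0.532188 -0.789297 +0.073164 = -0.183945;  D = -0.183945+0.000000i
d^2_{1,0}: k∈[0..1] ⇒ -0.793777 +0.294316 = -0.499461;  D = +0.144156-0.478205i
d^2_{2,0}: single k=0 term ⇒ +0.483344;  D = -0.402815-0.267135i
Y_2^{m'}(θ=3.0123,φ=0.4873) and Σ D·Y over m':
  (-0.4028+0.2671i)·(+0.0036-0.0053i)  (-0.1442-0.4782i)·(-0.0873+0.0463i)  (-0.1839+0.0000i)·(+0.6151+0.0000i)  (+0.1442-0.4782i)·(+0.0873+0.0463i)  (-0.4028-0.2671i)·(+0.0036+0.0053i)
Y_2^0(R⁻¹ n̂) = -0.043804+0.000000i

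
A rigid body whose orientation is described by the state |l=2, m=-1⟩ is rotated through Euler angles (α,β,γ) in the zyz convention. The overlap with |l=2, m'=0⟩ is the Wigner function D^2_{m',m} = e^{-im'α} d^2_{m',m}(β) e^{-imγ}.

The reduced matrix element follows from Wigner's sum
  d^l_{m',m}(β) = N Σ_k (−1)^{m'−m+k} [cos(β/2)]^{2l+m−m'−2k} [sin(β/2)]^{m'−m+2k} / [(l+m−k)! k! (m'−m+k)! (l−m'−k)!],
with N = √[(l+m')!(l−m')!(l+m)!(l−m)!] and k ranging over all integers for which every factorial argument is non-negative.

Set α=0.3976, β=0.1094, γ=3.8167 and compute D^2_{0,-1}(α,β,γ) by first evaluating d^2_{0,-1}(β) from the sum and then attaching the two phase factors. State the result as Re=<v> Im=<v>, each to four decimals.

Re=0.1038 Im=0.0831

First d^2_{0,-1}(β=0.1094), then the phase factors e^{-i(0)α} and e^{-i(-1)γ}:
c=cos(0.1094/2)=0.998504, s=sin(0.1094/2)=0.054673; N=√[2·2·1·6]=4.898979
k∈{0,1} keeps every argument non-negative
  k=0: (−1)^1·4.8990/(2)·0.9985^3·0.0547^1 = -0.133320
  k=1: (−1)^2·4.8990/(2)·0.9985^1·0.0547^3 = +0.000400
d^2_{0,-1}(0.1094) = -0.133320 +0.000400 = -0.132921
Phases: e^{-i·(0)·0.3976}=+1.000000+0.000000i, e^{-i·(-1)·3.8167}=-0.780640-0.624981i ⇒ D=+0.103763+0.083073i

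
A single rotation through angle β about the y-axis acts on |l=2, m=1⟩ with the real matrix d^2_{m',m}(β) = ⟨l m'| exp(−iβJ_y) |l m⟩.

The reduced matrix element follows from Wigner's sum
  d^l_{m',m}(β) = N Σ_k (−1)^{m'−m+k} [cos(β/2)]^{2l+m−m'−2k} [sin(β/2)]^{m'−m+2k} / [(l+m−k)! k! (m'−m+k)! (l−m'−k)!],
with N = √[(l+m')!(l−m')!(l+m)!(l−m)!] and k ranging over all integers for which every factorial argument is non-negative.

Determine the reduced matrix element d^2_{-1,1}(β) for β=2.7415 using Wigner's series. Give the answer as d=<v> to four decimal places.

d=-0.8088

d^2_{-1,1}(β=2.7415) via Wigner's sum:
Half-angle: c=0.198715, s=0.980057. N=√(1·6·6·1)=6.000000
k∈{2,3} keeps every argument non-negative
  k=2: (−1)^0·6.0000/(2)·0.1987^2·0.9801^2 = +0.113785
  k=3: (−1)^1·6.0000/(6)·0.1987^0·0.9801^4 = -0.922584
d^2_{-1,1}(2.7415) = +0.113785 -0.922584 = -0.808799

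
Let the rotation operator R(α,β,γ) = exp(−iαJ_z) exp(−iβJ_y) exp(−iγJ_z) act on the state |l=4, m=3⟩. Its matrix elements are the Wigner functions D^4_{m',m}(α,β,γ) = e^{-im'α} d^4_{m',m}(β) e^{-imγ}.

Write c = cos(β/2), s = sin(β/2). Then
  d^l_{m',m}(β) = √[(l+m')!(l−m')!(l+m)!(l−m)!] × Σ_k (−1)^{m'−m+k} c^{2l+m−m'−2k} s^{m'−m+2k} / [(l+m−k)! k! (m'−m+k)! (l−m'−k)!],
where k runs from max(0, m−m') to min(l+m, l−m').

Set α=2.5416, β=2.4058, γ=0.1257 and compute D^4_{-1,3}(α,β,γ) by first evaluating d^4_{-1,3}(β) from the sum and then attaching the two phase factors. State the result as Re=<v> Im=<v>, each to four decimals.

First d^4_{-1,3}(β=2.4058), then the phase factors e^{-i(-1)α} and e^{-i(3)γ}:
With c≡cos(β/2)=0.359653 and s≡sin(β/2)=0.933086, N=[6·120·5040·1]^{1/2}=1904.940944
k∈{4,5} keeps every argument non-negative
  k=4: (−1)^0·1904.9409/(144)·0.3597^4·0.9331^4 = +0.167781
  k=5: (−1)^1·1904.9409/(240)·0.3597^2·0.9331^6 = -0.677592
d^4_{-1,3}(2.4058) = +0.167781 -0.677592 = -0.509812
Phases: e^{-i·(-1)·2.5416}=-0.825340+0.564636i, e^{-i·(3)·0.1257}=+0.929736-0.368226i ⇒ D=+0.285206-0.422570i

Re=0.2852 Im=-0.4226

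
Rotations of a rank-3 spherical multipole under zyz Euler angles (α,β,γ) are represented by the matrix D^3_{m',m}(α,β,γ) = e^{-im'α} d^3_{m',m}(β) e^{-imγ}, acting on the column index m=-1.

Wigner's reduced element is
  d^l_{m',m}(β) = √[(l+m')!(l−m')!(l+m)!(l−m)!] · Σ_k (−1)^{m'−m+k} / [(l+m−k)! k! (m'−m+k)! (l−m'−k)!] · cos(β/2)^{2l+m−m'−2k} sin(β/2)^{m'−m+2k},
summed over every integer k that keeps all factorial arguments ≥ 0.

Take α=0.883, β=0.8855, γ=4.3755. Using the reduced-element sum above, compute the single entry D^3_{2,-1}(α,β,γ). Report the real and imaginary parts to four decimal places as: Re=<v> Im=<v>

D^3_{2,-1}(0.883,0.8855,4.3755) = e^{-i·2·0.883}·d^3_{2,-1}(0.8855)·e^{-i·-1·4.3755}. Compute d first:
With c≡cos(β/2)=0.903577 and s≡sin(β/2)=0.428426, N=[120·1·2·24]^{1/2}=75.894664
k∈{0,1} keeps every argument non-negative
  k=0: (−1)^3·75.8947/(12)·0.9036^3·0.4284^3 = -0.366904
  k=1: (−1)^4·75.8947/(24)·0.9036^1·0.4284^5 = +0.041242
d^3_{2,-1}(0.8855) = -0.366904 +0.041242 = -0.325662
D = (-0.193966-0.981008i)·(-0.325662)·(-0.330553-0.943788i) = +0.280638-0.165220i

Re=0.2806 Im=-0.1652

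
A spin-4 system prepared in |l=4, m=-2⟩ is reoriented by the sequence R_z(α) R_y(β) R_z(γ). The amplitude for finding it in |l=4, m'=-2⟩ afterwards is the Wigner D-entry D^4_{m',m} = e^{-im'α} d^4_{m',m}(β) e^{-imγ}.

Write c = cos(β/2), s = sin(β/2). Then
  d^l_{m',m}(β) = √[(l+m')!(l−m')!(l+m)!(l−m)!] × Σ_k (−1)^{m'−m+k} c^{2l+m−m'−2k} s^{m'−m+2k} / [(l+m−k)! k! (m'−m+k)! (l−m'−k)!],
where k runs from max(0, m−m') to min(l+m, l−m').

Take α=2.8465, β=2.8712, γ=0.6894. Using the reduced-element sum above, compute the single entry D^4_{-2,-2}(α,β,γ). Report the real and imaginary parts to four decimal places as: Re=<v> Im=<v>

D^4_{-2,-2}(2.8465,2.8712,0.6894) = e^{-i·-2·2.8465}·d^4_{-2,-2}(2.8712)·e^{-i·-2·0.6894}. Compute d first:
c=cos(2.8712/2)=0.134785, s=sin(2.8712/2)=0.990875; N=√[2·720·2·720]=1440.000000
k: max(0,(-2)−(-2))=0 … min(4+(-2),4−(-2))=2
  k=0: (−1)^0·1440.0000/(1440)·0.1348^8·0.9909^0 = +0.000000
  k=1: (−1)^1·1440.0000/(120)·0.1348^6·0.9909^2 = -0.000071
  k=2: (−1)^2·1440.0000/(96)·0.1348^4·0.9909^4 = +0.004772
d^4_{-2,-2}(2.8712) = +0.000000 -0.000071 +0.004772 = +0.004702
D = (+0.830838-0.556515i)·(+0.004702)·(+0.190819+0.981625i) = +0.003314+0.003335i

Re=0.0033 Im=0.0033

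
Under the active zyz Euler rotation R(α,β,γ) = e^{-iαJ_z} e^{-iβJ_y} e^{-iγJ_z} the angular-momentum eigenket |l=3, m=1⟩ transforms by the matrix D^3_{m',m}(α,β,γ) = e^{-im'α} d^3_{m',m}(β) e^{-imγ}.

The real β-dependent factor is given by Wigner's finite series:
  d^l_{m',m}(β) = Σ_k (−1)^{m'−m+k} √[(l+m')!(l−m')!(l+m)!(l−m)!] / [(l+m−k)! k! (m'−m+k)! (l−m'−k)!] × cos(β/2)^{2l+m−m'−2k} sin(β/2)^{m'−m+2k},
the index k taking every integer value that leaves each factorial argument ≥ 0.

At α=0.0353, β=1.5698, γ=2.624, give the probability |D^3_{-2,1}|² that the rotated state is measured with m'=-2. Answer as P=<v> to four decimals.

First d^3_{-2,1}(β=1.5698), then the phase factors e^{-i(-2)α} and e^{-i(1)γ}:
Half-angle: c=0.707459, s=0.706754. N=√(1·120·24·2)=75.894664
k: max(0,(1)−(-2))=3 … min(3+(1),3−(-2))=4
  k=3: (−1)^0·75.8947/(12)·0.7075^3·0.7068^3 = +0.790568
  k=4: (−1)^1·75.8947/(24)·0.7075^1·0.7068^5 = -0.394497
d^3_{-2,1}(1.5698) = +0.790568 -0.394497 = +0.396071
|D^3_{-2,1}|² = |d^3_{-2,1}(β)|² = (+0.396071)² = 0.156872 (the z-rotation phases have unit modulus)

P=0.1569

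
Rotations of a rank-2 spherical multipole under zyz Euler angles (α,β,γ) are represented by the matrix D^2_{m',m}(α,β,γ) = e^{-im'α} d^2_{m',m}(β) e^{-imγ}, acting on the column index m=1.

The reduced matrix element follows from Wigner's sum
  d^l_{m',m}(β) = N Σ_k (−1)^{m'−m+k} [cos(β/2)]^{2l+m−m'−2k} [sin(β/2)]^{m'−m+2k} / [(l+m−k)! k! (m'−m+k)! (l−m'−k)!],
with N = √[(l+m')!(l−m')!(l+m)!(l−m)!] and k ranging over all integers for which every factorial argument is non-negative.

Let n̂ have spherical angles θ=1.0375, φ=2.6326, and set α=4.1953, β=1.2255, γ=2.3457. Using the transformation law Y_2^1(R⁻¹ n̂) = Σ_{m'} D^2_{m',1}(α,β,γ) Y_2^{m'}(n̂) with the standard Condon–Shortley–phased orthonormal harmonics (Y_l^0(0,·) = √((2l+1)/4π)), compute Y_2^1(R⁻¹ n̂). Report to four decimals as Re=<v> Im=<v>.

Re=0.0389 Im=-0.1301

Need the full column D^2_{m',1} for m'=−2..2 at α=4.1953, β=1.2255, γ=2.3457.
cos(β/2)=0.818070, sin(β/2)=0.575119
d^2_{-2,1}: single k=3 term ⇒ +0.311239;  D = +0.302445-0.073464i
d^2_{-1,1}: k∈[2..3] ⇒ +0.664076 -0.109404 = +0.554672;  D = -0.152649+0.533254i
d^2_{0,1}: k∈[1..2] ⇒ +0.771266 -0.381188 = +0.390078;  D = -0.272917-0.278706i
d^2_{1,1}: k∈[0..1] ⇒ +0.447879 -0.664076 = -0.216197;  D = -0.209051+0.055123i
d^2_{2,1}: single k=0 term ⇒ -0.629736;  D = +0.161451-0.608688i
Y_2^{m'}(θ=1.0375,φ=2.6326) and Σ D·Y over m':
  (+0.3024-0.0735i)·(+0.1504+0.2438i)  (-0.1526+0.5333i)·(-0.2953-0.1648i)  (-0.2729-0.2787i)·(-0.0709+0.0000i)  (-0.2091+0.0551i)·(+0.2953-0.1648i)  (+0.1615-0.6087i)·(+0.1504-0.2438i)
Y_2^1(R⁻¹ n̂) = +0.038946-0.130078i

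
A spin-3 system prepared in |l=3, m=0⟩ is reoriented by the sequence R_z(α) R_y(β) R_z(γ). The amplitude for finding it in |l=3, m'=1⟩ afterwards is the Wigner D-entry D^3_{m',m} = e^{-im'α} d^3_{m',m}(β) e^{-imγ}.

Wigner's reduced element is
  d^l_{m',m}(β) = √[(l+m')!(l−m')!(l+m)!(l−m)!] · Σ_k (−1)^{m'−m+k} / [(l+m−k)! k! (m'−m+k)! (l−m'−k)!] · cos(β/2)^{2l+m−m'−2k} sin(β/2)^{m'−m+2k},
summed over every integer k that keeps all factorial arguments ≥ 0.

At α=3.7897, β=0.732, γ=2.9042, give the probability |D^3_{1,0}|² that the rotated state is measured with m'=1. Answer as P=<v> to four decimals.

Split into d^3_{1,0}(β=0.732) × two z-phases.
With c≡cos(β/2)=0.933766 and s≡sin(β/2)=0.357883, N=[24·2·6·6]^{1/2}=41.569219
The bounds max(0,m−m')=0 and min(l+m,l−m')=2 give 3 terms
  k=0: (−1)^1·41.5692/(12)·0.9338^5·0.3579^1 = -0.880082
  k=1: (−1)^2·41.5692/(4)·0.9338^3·0.3579^3 = +0.387838
  k=2: (−1)^3·41.5692/(12)·0.9338^1·0.3579^5 = -0.018990
d^3_{1,0}(0.732) = -0.880082 +0.387838 -0.018990 = -0.511234
|D^3_{1,0}|² = |d^3_{1,0}(β)|² = (-0.511234)² = 0.261360 (the z-rotation phases have unit modulus)

P=0.2614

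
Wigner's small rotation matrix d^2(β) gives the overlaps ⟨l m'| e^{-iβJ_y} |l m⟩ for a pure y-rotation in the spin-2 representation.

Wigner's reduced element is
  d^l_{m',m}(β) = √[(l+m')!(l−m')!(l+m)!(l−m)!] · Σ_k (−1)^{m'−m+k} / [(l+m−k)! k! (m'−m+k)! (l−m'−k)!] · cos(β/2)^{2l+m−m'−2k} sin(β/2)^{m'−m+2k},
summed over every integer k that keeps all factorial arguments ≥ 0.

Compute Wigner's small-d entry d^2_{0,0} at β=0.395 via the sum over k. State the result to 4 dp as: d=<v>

d^2_{0,0}(β=0.395) via Wigner's sum:
c=cos(0.395/2)=0.980560, s=sin(0.395/2)=0.196219; N=√[2·2·2·2]=4.000000
k: max(0,(0)−(0))=0 … min(2+(0),2−(0))=2
  k=0: (−1)^0·4.0000/(4)·0.9806^4·0.1962^0 = +0.924479
  k=1: (−1)^1·4.0000/(1)·0.9806^2·0.1962^2 = -0.148077
  k=2: (−1)^2·4.0000/(4)·0.9806^0·0.1962^4 = +0.001482
d^2_{0,0}(0.395) = +0.924479 -0.148077 +0.001482 = +0.777884

d=0.7779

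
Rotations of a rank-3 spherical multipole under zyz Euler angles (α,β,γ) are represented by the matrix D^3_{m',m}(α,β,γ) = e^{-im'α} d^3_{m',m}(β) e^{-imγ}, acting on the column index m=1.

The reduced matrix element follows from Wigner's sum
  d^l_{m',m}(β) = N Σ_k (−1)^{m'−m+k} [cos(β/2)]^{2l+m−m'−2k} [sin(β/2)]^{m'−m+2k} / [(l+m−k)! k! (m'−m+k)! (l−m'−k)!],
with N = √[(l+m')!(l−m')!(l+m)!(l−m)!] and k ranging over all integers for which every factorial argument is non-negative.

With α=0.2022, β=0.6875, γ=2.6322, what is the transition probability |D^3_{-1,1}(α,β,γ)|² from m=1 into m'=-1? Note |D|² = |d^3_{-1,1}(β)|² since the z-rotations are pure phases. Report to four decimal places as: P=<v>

P=0.1984

Split into d^3_{-1,1}(β=0.6875) × two z-phases.
c=cos(0.6875/2)=0.941497, s=sin(0.6875/2)=0.337020; N=√[2·24·24·2]=48.000000
The bounds max(0,m−m')=2 and min(l+m,l−m')=4 give 3 terms
  k=2: (−1)^0·48.0000/(8)·0.9415^4·0.3370^2 = +0.535475
  k=3: (−1)^1·48.0000/(6)·0.9415^2·0.3370^4 = -0.091485
  k=4: (−1)^2·48.0000/(48)·0.9415^0·0.3370^6 = +0.001465
d^3_{-1,1}(0.6875) = +0.535475 -0.091485 +0.001465 = +0.445455
|D^3_{-1,1}|² = |d^3_{-1,1}(β)|² = (+0.445455)² = 0.198430 (the z-rotation phases have unit modulus)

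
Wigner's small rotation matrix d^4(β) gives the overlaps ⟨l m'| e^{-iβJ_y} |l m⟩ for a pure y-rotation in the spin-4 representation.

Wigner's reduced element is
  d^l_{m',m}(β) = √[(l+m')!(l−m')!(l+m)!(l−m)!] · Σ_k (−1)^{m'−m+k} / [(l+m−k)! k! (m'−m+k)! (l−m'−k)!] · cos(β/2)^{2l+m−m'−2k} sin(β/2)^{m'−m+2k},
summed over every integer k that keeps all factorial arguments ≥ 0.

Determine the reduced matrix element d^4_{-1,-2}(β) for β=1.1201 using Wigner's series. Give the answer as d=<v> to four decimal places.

d^4_{-1,-2}(β=1.1201) via Wigner's sum:
Half-angle: c=0.847229, s=0.531229. N=√(6·120·2·720)=1018.233765
k: max(0,(-2)−(-1))=0 … min(4+(-2),4−(-1))=2
  k=0: (−1)^1·1018.2338/(240)·0.8472^7·0.5312^1 = -0.706190
  k=1: (−1)^2·1018.2338/(48)·0.8472^5·0.5312^3 = +1.388204
  k=2: (−1)^3·1018.2338/(72)·0.8472^3·0.5312^5 = -0.363851
d^4_{-1,-2}(1.1201) = -0.706190 +1.388204 -0.363851 = +0.318163

d=0.3182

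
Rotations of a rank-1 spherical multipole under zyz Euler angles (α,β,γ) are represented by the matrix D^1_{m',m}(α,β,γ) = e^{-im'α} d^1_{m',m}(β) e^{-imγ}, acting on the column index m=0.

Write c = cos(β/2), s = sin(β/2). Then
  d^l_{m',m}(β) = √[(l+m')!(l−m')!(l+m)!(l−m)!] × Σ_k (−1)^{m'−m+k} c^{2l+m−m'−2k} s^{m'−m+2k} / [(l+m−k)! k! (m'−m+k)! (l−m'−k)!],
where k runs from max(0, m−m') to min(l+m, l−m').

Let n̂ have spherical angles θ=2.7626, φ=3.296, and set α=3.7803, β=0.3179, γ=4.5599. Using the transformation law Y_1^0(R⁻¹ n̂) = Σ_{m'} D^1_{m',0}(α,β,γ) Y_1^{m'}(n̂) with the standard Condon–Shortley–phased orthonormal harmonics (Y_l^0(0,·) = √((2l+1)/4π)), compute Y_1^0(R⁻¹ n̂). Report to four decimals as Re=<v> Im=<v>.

Re=-0.3812 Im=0.0000

Need the full column D^1_{m',0} for m'=−1..1 at α=3.7803, β=0.3179, γ=4.5599.
cos(β/2)=0.987394, sin(β/2)=0.158282
d^1_{-1,0}: single k=1 term ⇒ +0.221022;  D = -0.177451-0.131764i
d^1_{0,0}: k∈[0..1] ⇒ +0.974947 -0.025053 = +0.949894;  D = +0.949894+0.000000i
d^1_{1,0}: single k=0 term ⇒ -0.221022;  D = +0.177451-0.131764i
Y_1^{m'}(θ=2.7626,φ=3.296) and Σ D·Y over m':
  (-0.1775-0.1318i)·(-0.1263+0.0197i)  (+0.9499+0.0000i)·(-0.4539+0.0000i)  (+0.1775-0.1318i)·(+0.1263+0.0197i)
Y_1^0(R⁻¹ n̂) = -0.381178+0.000000i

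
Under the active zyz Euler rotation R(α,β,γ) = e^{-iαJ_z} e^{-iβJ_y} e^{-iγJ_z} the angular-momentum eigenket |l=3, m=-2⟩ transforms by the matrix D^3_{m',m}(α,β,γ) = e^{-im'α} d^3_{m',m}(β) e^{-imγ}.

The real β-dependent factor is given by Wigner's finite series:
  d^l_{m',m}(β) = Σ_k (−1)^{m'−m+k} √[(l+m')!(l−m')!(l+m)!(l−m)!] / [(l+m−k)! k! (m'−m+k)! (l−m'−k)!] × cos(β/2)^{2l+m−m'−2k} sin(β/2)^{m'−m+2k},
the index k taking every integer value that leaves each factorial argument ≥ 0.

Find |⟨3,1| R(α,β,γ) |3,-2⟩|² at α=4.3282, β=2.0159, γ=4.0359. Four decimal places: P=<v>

Split into d^3_{1,-2}(β=2.0159) × two z-phases.
With c≡cos(β/2)=0.533596 and s≡sin(β/2)=0.845740, N=[24·2·1·120]^{1/2}=75.894664
Admissible k: 0..1 (factorial args all ≥0)
  k=0: (−1)^3·75.8947/(12)·0.5336^3·0.8457^3 = -0.581269
  k=1: (−1)^4·75.8947/(24)·0.5336^1·0.8457^5 = +0.730123
d^3_{1,-2}(2.0159) = -0.581269 +0.730123 = +0.148854
|D^3_{1,-2}|² = |d^3_{1,-2}(β)|² = (+0.148854)² = 0.022158 (the z-rotation phases have unit modulus)

P=0.0222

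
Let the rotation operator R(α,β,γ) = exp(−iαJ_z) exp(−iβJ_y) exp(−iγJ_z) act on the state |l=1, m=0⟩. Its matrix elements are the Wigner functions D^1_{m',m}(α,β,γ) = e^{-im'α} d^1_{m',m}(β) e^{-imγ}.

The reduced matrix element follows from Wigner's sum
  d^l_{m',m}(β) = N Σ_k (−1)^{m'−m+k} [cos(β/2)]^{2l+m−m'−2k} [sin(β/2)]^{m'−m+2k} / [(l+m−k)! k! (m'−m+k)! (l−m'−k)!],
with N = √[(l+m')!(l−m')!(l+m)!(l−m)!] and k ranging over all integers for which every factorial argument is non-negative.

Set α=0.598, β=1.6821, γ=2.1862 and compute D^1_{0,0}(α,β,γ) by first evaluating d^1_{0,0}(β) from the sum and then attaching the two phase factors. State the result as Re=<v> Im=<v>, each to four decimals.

Split into d^1_{0,0}(β=1.6821) × two z-phases.
c=cos(1.6821/2)=0.666681, s=sin(1.6821/2)=0.745344; N=√[1·1·1·1]=1.000000
k: max(0,(0)−(0))=0 … min(1+(0),1−(0))=1
  k=0: (−1)^0·1.0000/(1)·0.6667^2·0.7453^0 = +0.444463
  k=1: (−1)^1·1.0000/(1)·0.6667^0·0.7453^2 = -0.555537
d^1_{0,0}(1.6821) = +0.444463 -0.555537 = -0.111074
Attach z-rotation phases: D = e^{-i(0)(0.598)}·(-0.111074)·e^{-i(0)(2.1862)} = -0.111074+0.000000i

Re=-0.1111 Im=0.0000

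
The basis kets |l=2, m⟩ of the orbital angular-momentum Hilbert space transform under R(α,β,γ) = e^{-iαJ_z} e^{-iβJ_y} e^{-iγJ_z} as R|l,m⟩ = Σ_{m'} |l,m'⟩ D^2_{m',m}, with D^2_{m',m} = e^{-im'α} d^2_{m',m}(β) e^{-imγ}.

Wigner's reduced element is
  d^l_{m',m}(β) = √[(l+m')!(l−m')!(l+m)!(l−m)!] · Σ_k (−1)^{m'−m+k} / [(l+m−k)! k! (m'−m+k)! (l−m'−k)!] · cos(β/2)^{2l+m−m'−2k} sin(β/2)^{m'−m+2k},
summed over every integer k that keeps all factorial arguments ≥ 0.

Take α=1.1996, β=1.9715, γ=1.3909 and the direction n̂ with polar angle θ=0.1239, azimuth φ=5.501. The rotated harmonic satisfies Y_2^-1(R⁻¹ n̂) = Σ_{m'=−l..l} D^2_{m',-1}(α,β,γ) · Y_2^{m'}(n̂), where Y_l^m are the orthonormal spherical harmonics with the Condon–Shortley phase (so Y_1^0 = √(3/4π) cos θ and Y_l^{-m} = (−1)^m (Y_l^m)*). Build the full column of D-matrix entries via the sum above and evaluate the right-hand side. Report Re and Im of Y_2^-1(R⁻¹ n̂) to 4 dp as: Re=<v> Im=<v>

Re=0.0907 Im=0.2873

Need the full column D^2_{m',-1} for m'=−2..2 at α=1.1996, β=1.9715, γ=1.3909.
cos(β/2)=0.552238, sin(β/2)=0.833687
d^2_{-2,-1}: single k=1 term ⇒ +0.280809;  D = -0.223801-0.169608i
d^2_{-1,-1}: k∈[0..1] ⇒ +0.093005 -0.635886 = -0.542881;  D = +0.462509-0.284263i
d^2_{0,-1}: k∈[0..1] ⇒ -0.343920 +0.783809 = +0.439889;  D = +0.078708+0.432790i
d^2_{1,-1}: k∈[0..1] ⇒ +0.635886 -0.483071 = +0.152815;  D = +0.150027+0.029056i
d^2_{2,-1}: single k=0 term ⇒ -0.639977;  D = -0.341300+0.541374i
Y_2^{m'}(θ=0.1239,φ=5.501) and Σ D·Y over m':
  (-0.2238-0.1696i)·(+0.0000+0.0059i)  (+0.4625-0.2843i)·(+0.0672+0.0668i)  (+0.0787+0.4328i)·(+0.6163+0.0000i)  (+0.1500+0.0291i)·(-0.0672+0.0668i)  (-0.3413+0.5414i)·(+0.0000-0.0059i)
Y_2^-1(R⁻¹ n̂) = +0.090727+0.287296i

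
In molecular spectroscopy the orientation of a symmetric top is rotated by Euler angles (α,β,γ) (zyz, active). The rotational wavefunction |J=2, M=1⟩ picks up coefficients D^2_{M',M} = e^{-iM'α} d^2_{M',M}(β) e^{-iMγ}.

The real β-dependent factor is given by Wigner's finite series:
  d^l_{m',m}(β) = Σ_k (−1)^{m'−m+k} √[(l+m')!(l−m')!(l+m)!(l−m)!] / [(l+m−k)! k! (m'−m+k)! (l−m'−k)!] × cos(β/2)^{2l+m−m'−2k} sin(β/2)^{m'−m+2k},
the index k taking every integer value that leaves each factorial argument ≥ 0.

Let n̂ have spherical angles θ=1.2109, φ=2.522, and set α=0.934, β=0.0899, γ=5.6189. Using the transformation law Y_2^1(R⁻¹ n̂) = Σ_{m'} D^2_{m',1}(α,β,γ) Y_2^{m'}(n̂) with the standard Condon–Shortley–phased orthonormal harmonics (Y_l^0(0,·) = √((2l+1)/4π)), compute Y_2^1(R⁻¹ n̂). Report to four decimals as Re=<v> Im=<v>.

Re=0.1658 Im=-0.1909

Need the full column D^2_{m',1} for m'=−2..2 at α=0.934, β=0.0899, γ=5.6189.
cos(β/2)=0.998990, sin(β/2)=0.044935
d^2_{-2,1}: single k=3 term ⇒ +0.000181;  D = -0.000149+0.000104i
d^2_{-1,1}: k∈[2..3] ⇒ +0.006045 -0.000004 = +0.006041;  D = -0.000166+0.006039i
d^2_{0,1}: k∈[1..2] ⇒ +0.109734 -0.000222 = +0.109512;  D = +0.086225+0.067514i
d^2_{1,1}: k∈[0..1] ⇒ +0.995966 -0.006045 = +0.989921;  D = +0.954132-0.263771i
d^2_{2,1}: single k=0 term ⇒ -0.089598;  D = -0.032156+0.083629i
Y_2^{m'}(θ=1.2109,φ=2.522) and Σ D·Y over m':
  (-0.0001+0.0001i)·(+0.1102+0.3199i)  (-0.0002+0.0060i)·(-0.2073-0.1479i)  (+0.0862+0.0675i)·(-0.1980+0.0000i)  (+0.9541-0.2638i)·(+0.2073-0.1479i)  (-0.0322+0.0836i)·(+0.1102-0.3199i)
Y_2^1(R⁻¹ n̂) = +0.165810-0.190905i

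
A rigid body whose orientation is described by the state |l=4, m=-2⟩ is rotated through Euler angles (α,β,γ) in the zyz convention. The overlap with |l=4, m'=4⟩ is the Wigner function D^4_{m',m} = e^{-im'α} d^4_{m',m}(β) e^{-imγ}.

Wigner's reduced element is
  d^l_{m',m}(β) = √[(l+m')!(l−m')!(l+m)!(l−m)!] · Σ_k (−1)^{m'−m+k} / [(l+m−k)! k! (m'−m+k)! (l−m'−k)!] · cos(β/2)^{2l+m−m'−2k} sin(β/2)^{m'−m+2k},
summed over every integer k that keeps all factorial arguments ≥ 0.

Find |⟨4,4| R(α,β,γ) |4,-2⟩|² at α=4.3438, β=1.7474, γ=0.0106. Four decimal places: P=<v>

D^4_{4,-2}(4.3438,1.7474,0.0106) = e^{-i·4·4.3438}·d^4_{4,-2}(1.7474)·e^{-i·-2·0.0106}. Compute d first:
With c≡cos(β/2)=0.641994 and s≡sin(β/2)=0.766710, N=[40320·1·2·720]^{1/2}=7619.763776
k: max(0,(-2)−(4))=0 … min(4+(-2),4−(4))=0
  k=0: (−1)^6·7619.7638/(1440)·0.6420^2·0.7667^6 = +0.443023
d^4_{4,-2}(1.7474) = +0.443023
|D^4_{4,-2}|² = |d^4_{4,-2}(β)|² = (+0.443023)² = 0.196269 (the z-rotation phases have unit modulus)

P=0.1963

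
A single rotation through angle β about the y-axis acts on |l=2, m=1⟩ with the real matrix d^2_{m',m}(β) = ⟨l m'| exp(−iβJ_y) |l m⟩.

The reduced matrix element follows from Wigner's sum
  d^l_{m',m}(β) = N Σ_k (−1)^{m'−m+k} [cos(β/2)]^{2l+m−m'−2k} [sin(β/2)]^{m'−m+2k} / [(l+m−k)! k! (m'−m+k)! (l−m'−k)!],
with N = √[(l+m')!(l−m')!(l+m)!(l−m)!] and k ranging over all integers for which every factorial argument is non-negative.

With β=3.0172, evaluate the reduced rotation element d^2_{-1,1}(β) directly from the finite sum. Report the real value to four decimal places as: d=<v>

d=-0.9807

d^2_{-1,1}(β=3.0172) via Wigner's sum:
With c≡cos(β/2)=0.062156 and s≡sin(β/2)=0.998066, N=[1·6·6·1]^{1/2}=6.000000
The bounds max(0,m−m')=2 and min(l+m,l−m')=3 give 2 terms
  k=2: (−1)^0·6.0000/(2)·0.0622^2·0.9981^2 = +0.011545
  k=3: (−1)^1·6.0000/(6)·0.0622^0·0.9981^4 = -0.992288
d^2_{-1,1}(3.0172) = +0.011545 -0.992288 = -0.980743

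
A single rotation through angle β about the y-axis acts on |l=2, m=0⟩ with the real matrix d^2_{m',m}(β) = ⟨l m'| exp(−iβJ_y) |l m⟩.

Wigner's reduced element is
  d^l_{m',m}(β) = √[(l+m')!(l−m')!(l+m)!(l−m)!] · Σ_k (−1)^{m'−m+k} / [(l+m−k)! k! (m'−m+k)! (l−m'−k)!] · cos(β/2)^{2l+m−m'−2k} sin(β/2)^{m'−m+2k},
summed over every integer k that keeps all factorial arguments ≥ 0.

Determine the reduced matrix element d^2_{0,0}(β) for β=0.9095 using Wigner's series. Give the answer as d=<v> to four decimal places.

d=0.0658

d^2_{0,0}(β=0.9095) via Wigner's sum:
Half-angle: c=0.898371, s=0.439238. N=√(2·2·2·2)=4.000000
Admissible k: 0..2 (factorial args all ≥0)
  k=0: (−1)^0·4.0000/(4)·0.8984^4·0.4392^0 = +0.651362
  k=1: (−1)^1·4.0000/(1)·0.8984^2·0.4392^2 = -0.622832
  k=2: (−1)^2·4.0000/(4)·0.8984^0·0.4392^4 = +0.037222
d^2_{0,0}(0.9095) = +0.651362 -0.622832 +0.037222 = +0.065753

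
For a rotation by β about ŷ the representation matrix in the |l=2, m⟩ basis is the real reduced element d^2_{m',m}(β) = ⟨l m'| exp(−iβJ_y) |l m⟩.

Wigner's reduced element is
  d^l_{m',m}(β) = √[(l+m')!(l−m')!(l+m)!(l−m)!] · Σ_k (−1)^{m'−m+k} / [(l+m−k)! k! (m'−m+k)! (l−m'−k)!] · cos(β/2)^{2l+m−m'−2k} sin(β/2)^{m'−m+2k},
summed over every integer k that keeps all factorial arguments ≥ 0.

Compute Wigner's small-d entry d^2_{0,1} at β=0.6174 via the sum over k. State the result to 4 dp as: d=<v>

d^2_{0,1}(β=0.6174) via Wigner's sum:
Half-angle: c=0.952729, s=0.303820. N=√(2·2·6·1)=4.898979
Admissible k: 1..2 (factorial args all ≥0)
  k=1: (−1)^0·4.8990/(2)·0.9527^3·0.3038^1 = +0.643578
  k=2: (−1)^1·4.8990/(2)·0.9527^1·0.3038^3 = -0.065448
d^2_{0,1}(0.6174) = +0.643578 -0.065448 = +0.578130

d=0.5781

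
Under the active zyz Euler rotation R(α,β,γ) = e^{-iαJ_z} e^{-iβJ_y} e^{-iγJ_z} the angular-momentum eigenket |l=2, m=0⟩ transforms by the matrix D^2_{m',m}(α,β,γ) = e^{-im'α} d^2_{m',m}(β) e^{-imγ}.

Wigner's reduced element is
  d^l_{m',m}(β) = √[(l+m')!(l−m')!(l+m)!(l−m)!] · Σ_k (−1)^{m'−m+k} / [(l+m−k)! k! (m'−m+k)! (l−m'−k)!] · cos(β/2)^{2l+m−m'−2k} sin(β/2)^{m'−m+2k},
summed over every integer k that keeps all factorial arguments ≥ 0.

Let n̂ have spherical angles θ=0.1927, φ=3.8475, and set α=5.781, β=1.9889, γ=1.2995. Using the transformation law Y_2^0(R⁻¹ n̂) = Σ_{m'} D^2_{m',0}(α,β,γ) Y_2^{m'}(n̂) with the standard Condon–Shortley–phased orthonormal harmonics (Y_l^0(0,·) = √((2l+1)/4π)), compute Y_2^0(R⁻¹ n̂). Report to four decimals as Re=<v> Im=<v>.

Need the full column D^2_{m',0} for m'=−2..2 at α=5.781, β=1.9889, γ=1.2995.
cos(β/2)=0.544964, sin(β/2)=0.838459
d^2_{-2,0}: single k=2 term ⇒ +0.511417;  D = +0.274436-0.431546i
d^2_{-1,0}: k∈[1..2] ⇒ +0.332400 -0.786846 = -0.454445;  D = -0.398336+0.218744i
d^2_{0,0}: k∈[0..2] ⇒ +0.088201 -0.835141 +0.494229 = -0.252712;  D = -0.252712+0.000000i
d^2_{1,0}: k∈[0..1] ⇒ -0.332400 +0.786846 = +0.454445;  D = +0.398336+0.218744i
d^2_{2,0}: single k=0 term ⇒ +0.511417;  D = +0.274436+0.431546i
Y_2^{m'}(θ=0.1927,φ=3.8475) and Σ D·Y over m':
  (+0.2744-0.4315i)·(+0.0022-0.0140i)  (-0.3983+0.2187i)·(-0.1105+0.0942i)  (-0.2527+0.0000i)·(+0.5961+0.0000i)  (+0.3983+0.2187i)·(+0.1105+0.0942i)  (+0.2744+0.4315i)·(+0.0022+0.0140i)
Y_2^0(R⁻¹ n̂) = -0.114651+0.000000i

Re=-0.1147 Im=0.0000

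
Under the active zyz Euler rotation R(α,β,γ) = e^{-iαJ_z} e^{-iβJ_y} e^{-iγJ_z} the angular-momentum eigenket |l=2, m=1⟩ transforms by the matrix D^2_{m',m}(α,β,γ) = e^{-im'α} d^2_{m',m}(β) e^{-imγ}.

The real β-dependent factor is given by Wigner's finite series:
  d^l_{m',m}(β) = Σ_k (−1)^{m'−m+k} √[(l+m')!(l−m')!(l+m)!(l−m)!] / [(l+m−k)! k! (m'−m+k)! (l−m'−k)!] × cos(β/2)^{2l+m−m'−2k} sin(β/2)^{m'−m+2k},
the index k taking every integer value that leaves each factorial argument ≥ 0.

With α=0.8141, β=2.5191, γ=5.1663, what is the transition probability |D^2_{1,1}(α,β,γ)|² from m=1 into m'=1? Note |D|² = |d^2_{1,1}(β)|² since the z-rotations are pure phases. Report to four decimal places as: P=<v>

First d^2_{1,1}(β=2.5191), then the phase factors e^{-i(1)α} and e^{-i(1)γ}:
c=cos(2.5191/2)=0.306245, s=sin(2.5191/2)=0.951953; N=√[6·1·6·1]=6.000000
Admissible k: 0..1 (factorial args all ≥0)
  k=0: (−1)^0·6.0000/(6)·0.3062^4·0.9520^0 = +0.008796
  k=1: (−1)^1·6.0000/(2)·0.3062^2·0.9520^2 = -0.254971
d^2_{1,1}(2.5191) = +0.008796 -0.254971 = -0.246175
|D^2_{1,1}|² = |d^2_{1,1}(β)|² = (-0.246175)² = 0.060602 (the z-rotation phases have unit modulus)

P=0.0606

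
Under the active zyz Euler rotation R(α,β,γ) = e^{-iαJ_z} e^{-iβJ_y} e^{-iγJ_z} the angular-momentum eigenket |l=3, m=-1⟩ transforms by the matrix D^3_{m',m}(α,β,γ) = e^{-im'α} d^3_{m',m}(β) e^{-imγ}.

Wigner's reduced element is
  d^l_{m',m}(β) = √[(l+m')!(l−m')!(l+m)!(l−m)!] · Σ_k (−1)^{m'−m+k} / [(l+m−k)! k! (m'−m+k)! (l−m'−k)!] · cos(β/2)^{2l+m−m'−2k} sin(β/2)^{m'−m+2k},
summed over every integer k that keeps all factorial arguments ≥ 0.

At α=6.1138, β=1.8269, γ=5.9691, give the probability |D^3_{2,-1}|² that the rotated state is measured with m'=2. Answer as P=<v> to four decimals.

P=0.0132

Split into d^3_{2,-1}(β=1.8269) × two z-phases.
c=cos(1.8269/2)=0.611018, s=sin(1.8269/2)=0.791616; N=√[120·1·2·24]=75.894664
The bounds max(0,m−m')=0 and min(l+m,l−m')=1 give 2 terms
  k=0: (−1)^3·75.8947/(12)·0.6110^3·0.7916^3 = -0.715710
  k=1: (−1)^4·75.8947/(24)·0.6110^1·0.7916^5 = +0.600659
d^3_{2,-1}(1.8269) = -0.715710 +0.600659 = -0.115051
|D^3_{2,-1}|² = |d^3_{2,-1}(β)|² = (-0.115051)² = 0.013237 (the z-rotation phases have unit modulus)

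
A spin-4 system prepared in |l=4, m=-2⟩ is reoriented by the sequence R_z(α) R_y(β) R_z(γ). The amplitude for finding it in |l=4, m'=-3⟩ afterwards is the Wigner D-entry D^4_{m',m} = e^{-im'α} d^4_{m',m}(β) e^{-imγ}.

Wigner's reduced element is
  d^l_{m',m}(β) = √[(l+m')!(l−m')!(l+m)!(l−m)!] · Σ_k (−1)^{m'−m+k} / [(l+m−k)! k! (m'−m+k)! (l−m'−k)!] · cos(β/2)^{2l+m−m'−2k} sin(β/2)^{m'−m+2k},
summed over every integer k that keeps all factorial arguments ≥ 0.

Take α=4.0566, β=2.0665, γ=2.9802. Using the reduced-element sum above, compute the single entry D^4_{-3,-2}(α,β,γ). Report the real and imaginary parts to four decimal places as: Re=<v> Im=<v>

Re=-0.1660 Im=0.1454

Split into d^4_{-3,-2}(β=2.0665) × two z-phases.
c=cos(2.0665/2)=0.512030, s=sin(2.0665/2)=0.858968; N=√[1·5040·2·720]=2693.993318
Admissible k: 1..2 (factorial args all ≥0)
  k=1: (−1)^0·2693.9933/(720)·0.5120^7·0.8590^1 = +0.029656
  k=2: (−1)^1·2693.9933/(240)·0.5120^5·0.8590^3 = -0.250376
d^4_{-3,-2}(2.0665) = +0.029656 -0.250376 = -0.220720
Phases: e^{-i·(-3)·4.0566}=+0.922391-0.386257i, e^{-i·(-2)·2.9802}=+0.948356-0.317209i ⇒ D=-0.166032+0.145433i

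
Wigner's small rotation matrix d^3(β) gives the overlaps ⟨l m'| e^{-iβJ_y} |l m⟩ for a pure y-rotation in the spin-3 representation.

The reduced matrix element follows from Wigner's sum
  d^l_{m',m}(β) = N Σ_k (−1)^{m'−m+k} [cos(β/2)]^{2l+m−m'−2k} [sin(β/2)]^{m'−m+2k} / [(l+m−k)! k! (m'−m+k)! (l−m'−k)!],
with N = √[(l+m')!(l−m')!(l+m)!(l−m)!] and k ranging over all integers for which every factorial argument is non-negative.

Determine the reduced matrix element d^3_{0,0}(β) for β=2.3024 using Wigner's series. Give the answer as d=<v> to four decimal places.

d^3_{0,0}(β=2.3024) via Wigner's sum:
Half-angle: c=0.407392, s=0.913253. N=√(6·6·6·6)=36.000000
The bounds max(0,m−m')=0 and min(l+m,l−m')=3 give 4 terms
  k=0: (−1)^0·36.0000/(36)·0.4074^6·0.9133^0 = +0.004572
  k=1: (−1)^1·36.0000/(4)·0.4074^4·0.9133^2 = -0.206764
  k=2: (−1)^2·36.0000/(4)·0.4074^2·0.9133^4 = +1.039040
  k=3: (−1)^3·36.0000/(36)·0.4074^0·0.9133^6 = -0.580160
d^3_{0,0}(2.3024) = +0.004572 -0.206764 +1.039040 -0.580160 = +0.256688

d=0.2567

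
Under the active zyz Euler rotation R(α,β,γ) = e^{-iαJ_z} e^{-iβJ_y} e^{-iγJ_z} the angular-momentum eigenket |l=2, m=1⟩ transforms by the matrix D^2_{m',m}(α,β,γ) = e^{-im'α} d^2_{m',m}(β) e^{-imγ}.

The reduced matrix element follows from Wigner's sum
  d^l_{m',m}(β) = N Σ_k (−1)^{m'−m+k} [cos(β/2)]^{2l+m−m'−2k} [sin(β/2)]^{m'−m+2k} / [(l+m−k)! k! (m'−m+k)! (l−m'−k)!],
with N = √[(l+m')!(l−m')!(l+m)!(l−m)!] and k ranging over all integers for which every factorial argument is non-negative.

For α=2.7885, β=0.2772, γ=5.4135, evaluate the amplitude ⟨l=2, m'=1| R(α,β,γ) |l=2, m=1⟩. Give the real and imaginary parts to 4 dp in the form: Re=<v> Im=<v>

D^2_{1,1}(2.7885,0.2772,5.4135) = e^{-i·1·2.7885}·d^2_{1,1}(0.2772)·e^{-i·1·5.4135}. Compute d first:
With c≡cos(β/2)=0.990410 and s≡sin(β/2)=0.138157, N=[6·1·6·1]^{1/2}=6.000000
Admissible k: 0..1 (factorial args all ≥0)
  k=0: (−1)^0·6.0000/(6)·0.9904^4·0.1382^0 = +0.962190
  k=1: (−1)^1·6.0000/(2)·0.9904^2·0.1382^2 = -0.056169
d^2_{1,1}(0.2772) = +0.962190 -0.056169 = +0.906021
Attach z-rotation phases: D = e^{-i(1)(2.7885)}·(+0.906021)·e^{-i(1)(5.4135)} = -0.308985-0.851705i

Re=-0.3090 Im=-0.8517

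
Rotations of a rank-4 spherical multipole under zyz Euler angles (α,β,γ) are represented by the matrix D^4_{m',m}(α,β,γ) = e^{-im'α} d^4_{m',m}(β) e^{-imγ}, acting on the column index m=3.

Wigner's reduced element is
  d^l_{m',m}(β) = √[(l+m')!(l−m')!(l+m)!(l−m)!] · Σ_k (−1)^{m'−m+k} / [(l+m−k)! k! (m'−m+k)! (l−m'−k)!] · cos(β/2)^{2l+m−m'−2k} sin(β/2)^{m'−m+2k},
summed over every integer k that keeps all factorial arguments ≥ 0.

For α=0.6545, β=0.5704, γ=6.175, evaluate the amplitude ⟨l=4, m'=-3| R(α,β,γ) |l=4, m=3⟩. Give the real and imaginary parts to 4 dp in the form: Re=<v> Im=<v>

Re=-0.0021 Im=0.0024

Split into d^4_{-3,3}(β=0.5704) × two z-phases.
With c≡cos(β/2)=0.959605 and s≡sin(β/2)=0.281349, N=[1·5040·5040·1]^{1/2}=5040.000000
Admissible k: 6..7 (factorial args all ≥0)
  k=6: (−1)^0·5040.0000/(720)·0.9596^2·0.2813^6 = +0.003197
  k=7: (−1)^1·5040.0000/(5040)·0.9596^0·0.2813^8 = -0.000039
d^4_{-3,3}(0.5704) = +0.003197 -0.000039 = +0.003158
Attach z-rotation phases: D = e^{-i(-3)(0.6545)}·(+0.003158)·e^{-i(3)(6.175)} = -0.002076+0.002380i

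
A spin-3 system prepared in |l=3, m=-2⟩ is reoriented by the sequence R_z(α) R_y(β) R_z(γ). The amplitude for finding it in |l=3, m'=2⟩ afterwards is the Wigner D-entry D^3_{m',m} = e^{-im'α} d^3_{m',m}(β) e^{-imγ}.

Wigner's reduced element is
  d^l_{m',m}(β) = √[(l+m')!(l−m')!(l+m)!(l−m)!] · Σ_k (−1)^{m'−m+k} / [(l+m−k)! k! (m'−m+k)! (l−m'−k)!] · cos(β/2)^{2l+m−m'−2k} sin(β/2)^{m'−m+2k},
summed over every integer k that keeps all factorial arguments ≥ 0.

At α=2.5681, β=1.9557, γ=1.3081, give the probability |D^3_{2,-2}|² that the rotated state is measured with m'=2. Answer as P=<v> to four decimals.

P=0.1707

First d^3_{2,-2}(β=1.9557), then the phase factors e^{-i(2)α} and e^{-i(-2)γ}:
Half-angle: c=0.558807, s=0.829298. N=√(120·1·1·120)=120.000000
The bounds max(0,m−m')=0 and min(l+m,l−m')=1 give 2 terms
  k=0: (−1)^4·120.0000/(24)·0.5588^2·0.8293^4 = +0.738475
  k=1: (−1)^5·120.0000/(120)·0.5588^0·0.8293^6 = -0.325284
d^3_{2,-2}(1.9557) = +0.738475 -0.325284 = +0.413190
|D^3_{2,-2}|² = |d^3_{2,-2}(β)|² = (+0.413190)² = 0.170726 (the z-rotation phases have unit modulus)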